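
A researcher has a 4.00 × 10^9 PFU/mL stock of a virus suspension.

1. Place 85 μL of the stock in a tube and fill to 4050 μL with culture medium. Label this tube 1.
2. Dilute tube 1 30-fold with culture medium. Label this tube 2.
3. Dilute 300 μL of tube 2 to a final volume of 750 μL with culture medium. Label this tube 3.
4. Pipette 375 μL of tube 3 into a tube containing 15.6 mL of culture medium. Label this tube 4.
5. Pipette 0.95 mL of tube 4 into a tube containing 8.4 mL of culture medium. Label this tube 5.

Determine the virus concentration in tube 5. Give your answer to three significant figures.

Step 1: 85 μL brought to 4050 μL → factor 4050/85 = 47.647
Step 2: 30-fold → factor 30
Step 3: 300 μL brought to 750 μL → factor 750/300 = 2.5
Step 4: 375 μL + 15.6 mL = 15975 μL total → factor 15975/375 = 42.6
Step 5: 0.95 mL + 8.4 mL = 9.35 mL total → factor 9.35/0.95 = 9.8421
Overall dilution factor = 47.647 × 30 × 2.5 × 42.6 × 9.8421 = 1.4983 × 10^6
Final = 4.00 × 10^9 PFU/mL / 1.4983 × 10^6 = 2.67 × 10^3 PFU/mL

2.67 × 10^3 PFU/mL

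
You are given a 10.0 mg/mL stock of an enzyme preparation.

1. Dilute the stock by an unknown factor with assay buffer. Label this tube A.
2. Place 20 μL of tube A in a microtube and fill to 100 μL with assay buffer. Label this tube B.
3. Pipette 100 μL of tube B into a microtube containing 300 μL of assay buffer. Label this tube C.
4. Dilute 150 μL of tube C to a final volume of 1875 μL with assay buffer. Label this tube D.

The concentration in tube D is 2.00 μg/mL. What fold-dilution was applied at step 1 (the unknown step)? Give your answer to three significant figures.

20.0-fold

Step 1: unknown factor x
Step 2: 20 μL brought to 100 μL → factor 100/20 = 5
Step 3: 100 μL + 300 μL = 400 μL total → factor 400/100 = 4
Step 4: 150 μL brought to 1875 μL → factor 1875/150 = 12.5
Product of known-step factors = 250
Overall factor = 10.0 mg/mL / (2.00 μg/mL) = 5000
x = 5000 / 250 = 20.0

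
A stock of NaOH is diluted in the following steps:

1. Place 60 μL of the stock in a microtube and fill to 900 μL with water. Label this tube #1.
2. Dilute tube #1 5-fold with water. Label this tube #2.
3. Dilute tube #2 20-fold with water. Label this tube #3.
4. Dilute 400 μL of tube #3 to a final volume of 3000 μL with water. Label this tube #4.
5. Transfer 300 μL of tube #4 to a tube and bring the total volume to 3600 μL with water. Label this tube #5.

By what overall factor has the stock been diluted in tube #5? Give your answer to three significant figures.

Step 1: 60 μL brought to 900 μL → factor 900/60 = 15
Step 2: 5-fold → factor 5
Step 3: 20-fold → factor 20
Step 4: 400 μL brought to 3000 μL → factor 3000/400 = 7.5
Step 5: 300 μL brought to 3600 μL → factor 3600/300 = 12
Overall dilution factor = 15 × 5 × 20 × 7.5 × 12 = 1.35 × 10^5

1.35 × 10^5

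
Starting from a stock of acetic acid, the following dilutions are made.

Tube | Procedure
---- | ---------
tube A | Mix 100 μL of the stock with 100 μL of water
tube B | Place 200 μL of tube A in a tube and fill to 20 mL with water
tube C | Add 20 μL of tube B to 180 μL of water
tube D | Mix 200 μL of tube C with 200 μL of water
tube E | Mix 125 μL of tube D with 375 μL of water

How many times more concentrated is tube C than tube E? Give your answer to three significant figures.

8.00

Step 1: 100 μL + 100 μL = 200 μL total → factor 200/100 = 2
Step 2: 200 μL brought to 20 mL → factor 20000/200 = 100
Step 3: 20 μL + 180 μL = 200 μL total → factor 200/20 = 10
Step 4: 200 μL + 200 μL = 400 μL total → factor 400/200 = 2
Step 5: 125 μL + 375 μL = 500 μL total → factor 500/125 = 4
Dilution factor to tube C = 2000; to tube E = 16000
[tube C]/[tube E] = (factor to tube E)/(factor to tube C) = 16000/2000 = 8.00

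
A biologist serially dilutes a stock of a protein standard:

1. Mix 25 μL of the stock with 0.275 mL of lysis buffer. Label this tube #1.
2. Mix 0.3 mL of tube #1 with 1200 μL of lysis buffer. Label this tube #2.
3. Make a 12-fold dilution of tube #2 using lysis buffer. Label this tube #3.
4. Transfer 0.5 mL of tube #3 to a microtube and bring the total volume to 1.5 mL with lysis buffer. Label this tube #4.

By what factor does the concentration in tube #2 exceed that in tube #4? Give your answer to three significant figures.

36.0

Step 1: 25 μL + 0.275 mL = 300 μL total → factor 300/25 = 12
Step 2: 0.3 mL + 1200 μL = 1.5 mL total → factor 1.5/0.3 = 5
Step 3: 12-fold → factor 12
Step 4: 0.5 mL brought to 1.5 mL → factor 1.5/0.5 = 3
Dilution factor to tube #2 = 60; to tube #4 = 2160
[tube #2]/[tube #4] = (factor to tube #4)/(factor to tube #2) = 2160/60 = 36.0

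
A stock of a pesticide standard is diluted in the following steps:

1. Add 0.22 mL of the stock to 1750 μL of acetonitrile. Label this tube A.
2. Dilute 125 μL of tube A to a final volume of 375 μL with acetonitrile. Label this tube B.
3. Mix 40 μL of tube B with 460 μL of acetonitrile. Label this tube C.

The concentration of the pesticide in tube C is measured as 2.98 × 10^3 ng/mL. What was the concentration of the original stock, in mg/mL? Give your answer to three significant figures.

1.00 mg/mL

Step 1: 0.22 mL + 1750 μL = 1.97 mL total → factor 1.97/0.22 = 8.9545
Step 2: 125 μL brought to 375 μL → factor 375/125 = 3
Step 3: 40 μL + 460 μL = 500 μL total → factor 500/40 = 12.5
Overall dilution factor = 8.9545 × 3 × 12.5 = 335.8
Stock = 2.98 × 10^3 ng/mL × 335.8 = 1.001 × 10^6 ng/mL = 1.00 mg/mL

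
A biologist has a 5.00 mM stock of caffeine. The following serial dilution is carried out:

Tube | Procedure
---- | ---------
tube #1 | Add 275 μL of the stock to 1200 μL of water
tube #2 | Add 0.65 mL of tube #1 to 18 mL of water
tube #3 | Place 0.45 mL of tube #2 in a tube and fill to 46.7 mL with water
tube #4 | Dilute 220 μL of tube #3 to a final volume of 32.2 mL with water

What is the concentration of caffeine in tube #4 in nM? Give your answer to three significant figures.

2.14 nM

Step 1: 275 μL + 1200 μL = 1475 μL total → factor 1475/275 = 5.3636
Step 2: 0.65 mL + 18 mL = 18.65 mL total → factor 18.65/0.65 = 28.692
Step 3: 0.45 mL brought to 46.7 mL → factor 46.7/0.45 = 103.78
Step 4: 220 μL brought to 32.2 mL → factor 32200/220 = 146.36
Overall dilution factor = 5.3636 × 28.692 × 103.78 × 146.36 = 2.3376 × 10^6
Final = 5.00 mM / 2.3376 × 10^6 = 2.139 × 10^-6 mM = 2.14 nM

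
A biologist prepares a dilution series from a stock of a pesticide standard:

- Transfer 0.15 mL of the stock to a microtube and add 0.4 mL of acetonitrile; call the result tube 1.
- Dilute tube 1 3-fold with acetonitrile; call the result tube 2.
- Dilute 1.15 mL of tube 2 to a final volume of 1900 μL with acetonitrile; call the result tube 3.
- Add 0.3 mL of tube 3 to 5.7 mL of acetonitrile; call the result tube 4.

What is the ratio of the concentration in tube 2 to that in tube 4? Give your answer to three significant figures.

33.0

Step 1: 0.15 mL + 0.4 mL = 0.55 mL total → factor 0.55/0.15 = 3.6667
Step 2: 3-fold → factor 3
Step 3: 1.15 mL brought to 1900 μL → factor 1.9/1.15 = 1.6522
Step 4: 0.3 mL + 5.7 mL = 6 mL total → factor 6/0.3 = 20
Dilution factor to tube 2 = 11; to tube 4 = 363.48
[tube 2]/[tube 4] = (factor to tube 4)/(factor to tube 2) = 363.48/11 = 33.0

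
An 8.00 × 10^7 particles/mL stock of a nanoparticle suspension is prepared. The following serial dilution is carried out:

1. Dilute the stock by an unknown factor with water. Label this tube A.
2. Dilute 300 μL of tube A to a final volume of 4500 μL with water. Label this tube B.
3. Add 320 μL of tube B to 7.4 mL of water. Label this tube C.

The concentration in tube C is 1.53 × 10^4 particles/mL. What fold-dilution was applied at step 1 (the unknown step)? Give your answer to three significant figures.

Step 1: unknown factor x
Step 2: 300 μL brought to 4500 μL → factor 4500/300 = 15
Step 3: 320 μL + 7.4 mL = 7720 μL total → factor 7720/320 = 24.125
Product of known-step factors = 361.88
Overall factor = 8.00 × 10^7 particles/mL / (1.53 × 10^4 particles/mL) = 5228.8
x = 5228.8 / 361.88 = 14.4

14.4-fold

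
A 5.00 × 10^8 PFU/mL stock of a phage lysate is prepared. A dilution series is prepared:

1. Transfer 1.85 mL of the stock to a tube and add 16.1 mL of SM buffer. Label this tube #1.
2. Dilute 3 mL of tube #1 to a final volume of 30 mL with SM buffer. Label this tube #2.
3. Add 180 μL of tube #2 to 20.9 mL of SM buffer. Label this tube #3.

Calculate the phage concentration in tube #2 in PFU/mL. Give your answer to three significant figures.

5.15 × 10^6 PFU/mL

Step 1: 1.85 mL + 16.1 mL = 17.95 mL total → factor 17.95/1.85 = 9.7027
Step 2: 3 mL brought to 30 mL → factor 30/3 = 10
Dilution factor through tube #2 = 9.7027 × 10 = 97.027
[tube #2] = 5.00 × 10^8 PFU/mL / 97.027 = 5.15 × 10^6 PFU/mL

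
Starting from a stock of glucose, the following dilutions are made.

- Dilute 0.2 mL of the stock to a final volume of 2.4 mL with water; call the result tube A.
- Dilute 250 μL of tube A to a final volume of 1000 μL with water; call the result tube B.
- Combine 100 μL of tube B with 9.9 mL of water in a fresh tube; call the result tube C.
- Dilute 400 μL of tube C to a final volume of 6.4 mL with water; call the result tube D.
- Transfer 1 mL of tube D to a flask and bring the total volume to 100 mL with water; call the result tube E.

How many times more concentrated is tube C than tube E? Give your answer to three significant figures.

Step 1: 0.2 mL brought to 2.4 mL → factor 2.4/0.2 = 12
Step 2: 250 μL brought to 1000 μL → factor 1000/250 = 4
Step 3: 100 μL + 9.9 mL = 10000 μL total → factor 10000/100 = 100
Step 4: 400 μL brought to 6.4 mL → factor 6400/400 = 16
Step 5: 1 mL brought to 100 mL → factor 100/1 = 100
Dilution factor to tube C = 4800; to tube E = 7.68 × 10^6
[tube C]/[tube E] = (factor to tube E)/(factor to tube C) = 7.68 × 10^6/4800 = 1.60 × 10^3

1.60 × 10^3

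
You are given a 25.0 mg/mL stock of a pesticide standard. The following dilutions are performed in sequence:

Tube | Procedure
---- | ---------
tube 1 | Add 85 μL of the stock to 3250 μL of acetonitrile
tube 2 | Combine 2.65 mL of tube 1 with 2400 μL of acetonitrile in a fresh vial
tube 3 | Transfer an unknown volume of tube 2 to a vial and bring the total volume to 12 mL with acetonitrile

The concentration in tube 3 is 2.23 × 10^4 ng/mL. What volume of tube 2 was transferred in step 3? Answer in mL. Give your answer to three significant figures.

0.800 mL

Step 1: 85 μL + 3250 μL = 3335 μL total → factor 3335/85 = 39.235
Step 2: 2.65 mL + 2400 μL = 5.05 mL total → factor 5.05/2.65 = 1.9057
Step 3: v brought to 12 mL → factor = 12 mL/v
Product of known-step factors = 74.769
Overall factor = 25.0 mg/mL / (2.23 × 10^4 ng/mL) = 1121.1
Step-3 factor = 1121.1 / 74.769 = 14.994
v = 12 mL / 14.994 = 0.800 mL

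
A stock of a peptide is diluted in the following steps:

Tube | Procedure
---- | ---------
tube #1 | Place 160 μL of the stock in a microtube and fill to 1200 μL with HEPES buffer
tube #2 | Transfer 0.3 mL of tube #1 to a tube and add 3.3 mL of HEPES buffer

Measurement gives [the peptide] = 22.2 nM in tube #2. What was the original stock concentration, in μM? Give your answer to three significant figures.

2.00 μM

Step 1: 160 μL brought to 1200 μL → factor 1200/160 = 7.5
Step 2: 0.3 mL + 3.3 mL = 3.6 mL total → factor 3.6/0.3 = 12
Overall dilution factor = 7.5 × 12 = 90
Stock = 22.2 nM × 90 = 1998 nM = 2.00 μM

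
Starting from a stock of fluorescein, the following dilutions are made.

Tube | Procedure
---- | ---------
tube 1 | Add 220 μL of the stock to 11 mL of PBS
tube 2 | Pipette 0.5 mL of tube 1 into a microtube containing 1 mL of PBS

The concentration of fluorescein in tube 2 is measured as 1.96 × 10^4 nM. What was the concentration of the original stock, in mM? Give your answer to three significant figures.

3.00 mM

Step 1: 220 μL + 11 mL = 11220 μL total → factor 11220/220 = 51
Step 2: 0.5 mL + 1 mL = 1.5 mL total → factor 1.5/0.5 = 3
Overall dilution factor = 51 × 3 = 153
Stock = 1.96 × 10^4 nM × 153 = 2.999 × 10^6 nM = 3.00 mM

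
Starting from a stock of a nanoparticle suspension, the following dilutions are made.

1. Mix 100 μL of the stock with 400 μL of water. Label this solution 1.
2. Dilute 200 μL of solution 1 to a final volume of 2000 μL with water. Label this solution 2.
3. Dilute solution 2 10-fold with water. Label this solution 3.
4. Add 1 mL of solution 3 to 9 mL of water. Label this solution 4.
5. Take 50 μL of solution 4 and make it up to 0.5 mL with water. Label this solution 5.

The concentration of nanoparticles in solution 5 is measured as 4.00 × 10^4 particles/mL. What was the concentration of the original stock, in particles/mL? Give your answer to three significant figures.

2.00 × 10^9 particles/mL

Step 1: 100 μL + 400 μL = 500 μL total → factor 500/100 = 5
Step 2: 200 μL brought to 2000 μL → factor 2000/200 = 10
Step 3: 10-fold → factor 10
Step 4: 1 mL + 9 mL = 10 mL total → factor 10/1 = 10
Step 5: 50 μL brought to 0.5 mL → factor 500/50 = 10
Overall dilution factor = 5 × 10 × 10 × 10 × 10 = 50000
Stock = 4.00 × 10^4 particles/mL × 50000 = 2.00 × 10^9 particles/mL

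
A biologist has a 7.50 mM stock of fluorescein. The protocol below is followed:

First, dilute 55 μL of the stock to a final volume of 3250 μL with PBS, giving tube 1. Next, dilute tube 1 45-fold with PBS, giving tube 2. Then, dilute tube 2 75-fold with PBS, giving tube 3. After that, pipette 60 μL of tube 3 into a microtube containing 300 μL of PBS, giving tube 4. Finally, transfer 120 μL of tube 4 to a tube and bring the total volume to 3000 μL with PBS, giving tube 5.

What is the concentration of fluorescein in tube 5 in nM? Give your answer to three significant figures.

Step 1: 55 μL brought to 3250 μL → factor 3250/55 = 59.091
Step 2: 45-fold → factor 45
Step 3: 75-fold → factor 75
Step 4: 60 μL + 300 μL = 360 μL total → factor 360/60 = 6
Step 5: 120 μL brought to 3000 μL → factor 3000/120 = 25
Overall dilution factor = 59.091 × 45 × 75 × 6 × 25 = 2.9915 × 10^7
Final = 7.50 mM / 2.9915 × 10^7 = 2.507 × 10^-7 mM = 0.251 nM

0.251 nM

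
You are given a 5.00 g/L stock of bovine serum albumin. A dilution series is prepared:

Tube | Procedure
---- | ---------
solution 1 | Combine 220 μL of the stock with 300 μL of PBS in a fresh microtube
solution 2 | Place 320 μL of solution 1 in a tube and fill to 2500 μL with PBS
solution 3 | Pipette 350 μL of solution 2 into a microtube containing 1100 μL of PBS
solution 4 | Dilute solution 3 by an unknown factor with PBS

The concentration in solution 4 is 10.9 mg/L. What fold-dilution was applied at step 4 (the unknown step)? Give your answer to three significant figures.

Step 1: 220 μL + 300 μL = 520 μL total → factor 520/220 = 2.3636
Step 2: 320 μL brought to 2500 μL → factor 2500/320 = 7.8125
Step 3: 350 μL + 1100 μL = 1450 μL total → factor 1450/350 = 4.1429
Step 4: unknown factor x
Product of known-step factors = 76.502
Overall factor = 5.00 g/L / (10.9 mg/L) = 458.72
x = 458.72 / 76.502 = 6.00

6.00-fold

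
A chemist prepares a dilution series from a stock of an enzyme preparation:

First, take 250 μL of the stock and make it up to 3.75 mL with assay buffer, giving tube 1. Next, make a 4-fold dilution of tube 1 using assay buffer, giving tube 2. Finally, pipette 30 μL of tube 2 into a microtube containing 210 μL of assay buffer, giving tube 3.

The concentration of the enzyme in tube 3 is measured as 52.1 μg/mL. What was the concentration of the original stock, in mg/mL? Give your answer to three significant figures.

25.0 mg/mL

Step 1: 250 μL brought to 3.75 mL → factor 3750/250 = 15
Step 2: 4-fold → factor 4
Step 3: 30 μL + 210 μL = 240 μL total → factor 240/30 = 8
Overall dilution factor = 15 × 4 × 8 = 480
Stock = 52.1 μg/mL × 480 = 2.501 × 10^4 μg/mL = 25.0 mg/mL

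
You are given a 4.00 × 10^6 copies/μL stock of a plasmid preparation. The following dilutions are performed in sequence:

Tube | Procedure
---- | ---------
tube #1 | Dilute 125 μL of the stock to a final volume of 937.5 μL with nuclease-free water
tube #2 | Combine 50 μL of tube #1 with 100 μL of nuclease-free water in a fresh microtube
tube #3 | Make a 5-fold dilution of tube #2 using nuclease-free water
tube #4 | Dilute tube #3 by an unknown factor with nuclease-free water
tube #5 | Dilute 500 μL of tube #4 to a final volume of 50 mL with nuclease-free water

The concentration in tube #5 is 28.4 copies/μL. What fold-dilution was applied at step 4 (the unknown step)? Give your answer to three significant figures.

Step 1: 125 μL brought to 937.5 μL → factor 937.5/125 = 7.5
Step 2: 50 μL + 100 μL = 150 μL total → factor 150/50 = 3
Step 3: 5-fold → factor 5
Step 4: unknown factor x
Step 5: 500 μL brought to 50 mL → factor 50000/500 = 100
Product of known-step factors = 11250
Overall factor = 4.00 × 10^6 copies/μL / (28.4 copies/μL) = 1.4085 × 10^5
x = 1.4085 × 10^5 / 11250 = 12.5

12.5-fold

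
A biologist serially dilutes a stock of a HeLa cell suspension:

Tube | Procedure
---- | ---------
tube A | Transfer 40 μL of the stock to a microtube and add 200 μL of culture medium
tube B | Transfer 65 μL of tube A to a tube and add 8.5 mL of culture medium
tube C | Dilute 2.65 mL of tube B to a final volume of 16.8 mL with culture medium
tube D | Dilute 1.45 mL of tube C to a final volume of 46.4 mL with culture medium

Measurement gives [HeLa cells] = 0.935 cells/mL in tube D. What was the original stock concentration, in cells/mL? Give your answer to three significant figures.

Step 1: 40 μL + 200 μL = 240 μL total → factor 240/40 = 6
Step 2: 65 μL + 8.5 mL = 8565 μL total → factor 8565/65 = 131.77
Step 3: 2.65 mL brought to 16.8 mL → factor 16.8/2.65 = 6.3396
Step 4: 1.45 mL brought to 46.4 mL → factor 46.4/1.45 = 32
Overall dilution factor = 6 × 131.77 × 6.3396 × 32 = 1.6039 × 10^5
Stock = 0.935 cells/mL × 1.6039 × 10^5 = 1.50 × 10^5 cells/mL

1.50 × 10^5 cells/mL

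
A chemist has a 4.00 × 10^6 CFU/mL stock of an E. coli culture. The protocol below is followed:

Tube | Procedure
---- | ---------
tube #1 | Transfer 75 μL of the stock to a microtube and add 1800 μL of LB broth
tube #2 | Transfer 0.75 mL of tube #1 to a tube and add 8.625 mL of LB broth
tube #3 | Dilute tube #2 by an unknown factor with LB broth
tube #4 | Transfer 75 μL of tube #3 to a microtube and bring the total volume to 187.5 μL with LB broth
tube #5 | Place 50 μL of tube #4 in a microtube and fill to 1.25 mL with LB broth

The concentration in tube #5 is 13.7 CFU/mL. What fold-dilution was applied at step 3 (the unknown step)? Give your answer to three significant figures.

14.9-fold

Step 1: 75 μL + 1800 μL = 1875 μL total → factor 1875/75 = 25
Step 2: 0.75 mL + 8.625 mL = 9.375 mL total → factor 9.375/0.75 = 12.5
Step 3: unknown factor x
Step 4: 75 μL brought to 187.5 μL → factor 187.5/75 = 2.5
Step 5: 50 μL brought to 1.25 mL → factor 1250/50 = 25
Product of known-step factors = 19531
Overall factor = 4.00 × 10^6 CFU/mL / (13.7 CFU/mL) = 2.9197 × 10^5
x = 2.9197 × 10^5 / 19531 = 14.9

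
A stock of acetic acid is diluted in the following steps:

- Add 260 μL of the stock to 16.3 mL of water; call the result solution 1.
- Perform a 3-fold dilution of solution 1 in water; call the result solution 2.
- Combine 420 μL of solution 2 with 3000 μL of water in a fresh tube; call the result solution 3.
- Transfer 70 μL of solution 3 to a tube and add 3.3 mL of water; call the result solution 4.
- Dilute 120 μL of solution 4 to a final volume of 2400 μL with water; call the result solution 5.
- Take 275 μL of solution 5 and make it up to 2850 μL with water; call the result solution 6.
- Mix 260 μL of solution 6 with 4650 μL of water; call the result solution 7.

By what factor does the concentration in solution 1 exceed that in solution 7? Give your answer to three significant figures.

Step 1: 260 μL + 16.3 mL = 16560 μL total → factor 16560/260 = 63.692
Step 2: 3-fold → factor 3
Step 3: 420 μL + 3000 μL = 3420 μL total → factor 3420/420 = 8.1429
Step 4: 70 μL + 3.3 mL = 3370 μL total → factor 3370/70 = 48.143
Step 5: 120 μL brought to 2400 μL → factor 2400/120 = 20
Step 6: 275 μL brought to 2850 μL → factor 2850/275 = 10.364
Step 7: 260 μL + 4650 μL = 4910 μL total → factor 4910/260 = 18.885
Dilution factor to solution 1 = 63.692; to solution 7 = 2.932 × 10^8
[solution 1]/[solution 7] = (factor to solution 7)/(factor to solution 1) = 2.932 × 10^8/63.692 = 4.60 × 10^6

4.60 × 10^6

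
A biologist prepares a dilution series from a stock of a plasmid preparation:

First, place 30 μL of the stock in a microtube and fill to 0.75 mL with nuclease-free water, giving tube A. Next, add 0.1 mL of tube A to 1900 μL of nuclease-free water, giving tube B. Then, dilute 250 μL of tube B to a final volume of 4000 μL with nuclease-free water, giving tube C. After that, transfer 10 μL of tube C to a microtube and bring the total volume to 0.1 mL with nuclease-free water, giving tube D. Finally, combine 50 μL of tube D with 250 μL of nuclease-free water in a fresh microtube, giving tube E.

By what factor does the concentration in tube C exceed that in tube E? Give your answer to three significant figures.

60.0

Step 1: 30 μL brought to 0.75 mL → factor 750/30 = 25
Step 2: 0.1 mL + 1900 μL = 2 mL total → factor 2/0.1 = 20
Step 3: 250 μL brought to 4000 μL → factor 4000/250 = 16
Step 4: 10 μL brought to 0.1 mL → factor 100/10 = 10
Step 5: 50 μL + 250 μL = 300 μL total → factor 300/50 = 6
Dilution factor to tube C = 8000; to tube E = 4.8 × 10^5
[tube C]/[tube E] = (factor to tube E)/(factor to tube C) = 4.8 × 10^5/8000 = 60.0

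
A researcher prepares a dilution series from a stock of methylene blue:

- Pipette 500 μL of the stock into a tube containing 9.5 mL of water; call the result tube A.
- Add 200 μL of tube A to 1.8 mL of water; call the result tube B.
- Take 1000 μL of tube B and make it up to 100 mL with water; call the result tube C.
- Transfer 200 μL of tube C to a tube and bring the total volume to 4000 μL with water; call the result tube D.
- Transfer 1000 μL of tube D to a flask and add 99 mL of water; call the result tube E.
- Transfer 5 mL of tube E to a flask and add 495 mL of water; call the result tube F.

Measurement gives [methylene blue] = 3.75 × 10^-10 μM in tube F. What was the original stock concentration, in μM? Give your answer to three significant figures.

Step 1: 500 μL + 9.5 mL = 10000 μL total → factor 10000/500 = 20
Step 2: 200 μL + 1.8 mL = 2000 μL total → factor 2000/200 = 10
Step 3: 1000 μL brought to 100 mL → factor 1 × 10^5/1000 = 100
Step 4: 200 μL brought to 4000 μL → factor 4000/200 = 20
Step 5: 1000 μL + 99 mL = 1 × 10^5 μL total → factor 1 × 10^5/1000 = 100
Step 6: 5 mL + 495 mL = 500 mL total → factor 500/5 = 100
Overall dilution factor = 20 × 10 × 100 × 20 × 100 × 100 = 4 × 10^9
Stock = 3.75 × 10^-10 μM × 4 × 10^9 = 1.50 μM

1.50 μM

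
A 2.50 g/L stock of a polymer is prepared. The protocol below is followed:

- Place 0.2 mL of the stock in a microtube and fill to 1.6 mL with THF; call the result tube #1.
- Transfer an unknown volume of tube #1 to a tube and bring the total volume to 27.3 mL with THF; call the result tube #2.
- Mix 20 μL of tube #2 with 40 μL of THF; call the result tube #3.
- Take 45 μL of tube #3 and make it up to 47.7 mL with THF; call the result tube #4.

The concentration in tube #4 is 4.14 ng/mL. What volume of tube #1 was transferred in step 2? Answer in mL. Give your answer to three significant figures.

Step 1: 0.2 mL brought to 1.6 mL → factor 1.6/0.2 = 8
Step 2: v brought to 27.3 mL → factor = 27.3 mL/v
Step 3: 20 μL + 40 μL = 60 μL total → factor 60/20 = 3
Step 4: 45 μL brought to 47.7 mL → factor 47700/45 = 1060
Product of known-step factors = 25440
Overall factor = 2.50 g/L / (4.14 ng/mL) = 6.0386 × 10^5
Step-2 factor = 6.0386 × 10^5 / 25440 = 23.737
v = 27.3 mL / 23.737 = 1.15 mL

1.15 mL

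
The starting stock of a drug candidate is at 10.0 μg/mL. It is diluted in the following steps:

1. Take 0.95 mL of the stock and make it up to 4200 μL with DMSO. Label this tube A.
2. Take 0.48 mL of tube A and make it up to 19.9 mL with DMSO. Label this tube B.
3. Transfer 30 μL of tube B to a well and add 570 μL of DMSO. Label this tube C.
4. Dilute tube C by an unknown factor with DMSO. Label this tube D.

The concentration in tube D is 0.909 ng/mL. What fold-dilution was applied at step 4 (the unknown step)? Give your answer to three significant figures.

3.00-fold

Step 1: 0.95 mL brought to 4200 μL → factor 4.2/0.95 = 4.4211
Step 2: 0.48 mL brought to 19.9 mL → factor 19.9/0.48 = 41.458
Step 3: 30 μL + 570 μL = 600 μL total → factor 600/30 = 20
Step 4: unknown factor x
Product of known-step factors = 3665.8
Overall factor = 10.0 μg/mL / (0.909 ng/mL) = 11001
x = 11001 / 3665.8 = 3.00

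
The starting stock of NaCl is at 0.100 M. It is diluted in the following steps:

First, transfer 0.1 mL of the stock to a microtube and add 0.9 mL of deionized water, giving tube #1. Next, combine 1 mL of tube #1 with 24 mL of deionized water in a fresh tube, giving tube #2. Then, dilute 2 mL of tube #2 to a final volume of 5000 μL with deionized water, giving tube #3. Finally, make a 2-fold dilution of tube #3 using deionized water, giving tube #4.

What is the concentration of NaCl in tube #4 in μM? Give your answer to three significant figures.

Step 1: 0.1 mL + 0.9 mL = 1 mL total → factor 1/0.1 = 10
Step 2: 1 mL + 24 mL = 25 mL total → factor 25/1 = 25
Step 3: 2 mL brought to 5000 μL → factor 5/2 = 2.5
Step 4: 2-fold → factor 2
Overall dilution factor = 10 × 25 × 2.5 × 2 = 1250
Final = 0.100 M / 1250 = 8.000 × 10^-5 M = 80.0 μM

80.0 μM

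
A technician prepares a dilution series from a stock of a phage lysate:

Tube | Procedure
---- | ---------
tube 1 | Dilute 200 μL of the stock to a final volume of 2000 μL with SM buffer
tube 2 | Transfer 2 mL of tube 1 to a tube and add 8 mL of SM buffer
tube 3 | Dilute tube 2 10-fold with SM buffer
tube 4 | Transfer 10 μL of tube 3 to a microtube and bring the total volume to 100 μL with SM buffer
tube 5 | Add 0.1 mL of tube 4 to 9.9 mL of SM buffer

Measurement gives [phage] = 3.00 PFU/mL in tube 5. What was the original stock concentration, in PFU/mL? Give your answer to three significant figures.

Step 1: 200 μL brought to 2000 μL → factor 2000/200 = 10
Step 2: 2 mL + 8 mL = 10 mL total → factor 10/2 = 5
Step 3: 10-fold → factor 10
Step 4: 10 μL brought to 100 μL → factor 100/10 = 10
Step 5: 0.1 mL + 9.9 mL = 10 mL total → factor 10/0.1 = 100
Overall dilution factor = 10 × 5 × 10 × 10 × 100 = 5 × 10^5
Stock = 3.00 PFU/mL × 5 × 10^5 = 1.50 × 10^6 PFU/mL

1.50 × 10^6 PFU/mL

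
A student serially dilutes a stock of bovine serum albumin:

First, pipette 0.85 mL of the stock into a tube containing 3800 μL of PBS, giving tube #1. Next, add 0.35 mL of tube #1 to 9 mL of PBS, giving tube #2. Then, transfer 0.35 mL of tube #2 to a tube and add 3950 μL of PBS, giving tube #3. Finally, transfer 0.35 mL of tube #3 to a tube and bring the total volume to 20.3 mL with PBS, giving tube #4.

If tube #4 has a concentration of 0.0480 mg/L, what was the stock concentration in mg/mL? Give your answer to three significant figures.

5.00 mg/mL

Step 1: 0.85 mL + 3800 μL = 4.65 mL total → factor 4.65/0.85 = 5.4706
Step 2: 0.35 mL + 9 mL = 9.35 mL total → factor 9.35/0.35 = 26.714
Step 3: 0.35 mL + 3950 μL = 4.3 mL total → factor 4.3/0.35 = 12.286
Step 4: 0.35 mL brought to 20.3 mL → factor 20.3/0.35 = 58
Overall dilution factor = 5.4706 × 26.714 × 12.286 × 58 = 1.0414 × 10^5
Stock = 0.0480 mg/L × 1.0414 × 10^5 = 4999 mg/L = 5.00 mg/mL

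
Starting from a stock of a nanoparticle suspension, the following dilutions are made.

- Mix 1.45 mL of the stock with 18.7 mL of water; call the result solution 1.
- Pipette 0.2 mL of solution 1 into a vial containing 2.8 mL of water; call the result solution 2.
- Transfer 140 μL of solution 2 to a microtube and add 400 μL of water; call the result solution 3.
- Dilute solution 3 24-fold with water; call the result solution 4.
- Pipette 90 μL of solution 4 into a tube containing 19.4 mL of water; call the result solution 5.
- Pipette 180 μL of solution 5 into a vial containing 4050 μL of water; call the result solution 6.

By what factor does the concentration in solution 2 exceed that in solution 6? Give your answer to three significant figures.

Step 1: 1.45 mL + 18.7 mL = 20.15 mL total → factor 20.15/1.45 = 13.897
Step 2: 0.2 mL + 2.8 mL = 3 mL total → factor 3/0.2 = 15
Step 3: 140 μL + 400 μL = 540 μL total → factor 540/140 = 3.8571
Step 4: 24-fold → factor 24
Step 5: 90 μL + 19.4 mL = 19490 μL total → factor 19490/90 = 216.56
Step 6: 180 μL + 4050 μL = 4230 μL total → factor 4230/180 = 23.5
Dilution factor to solution 2 = 208.45; to solution 6 = 9.82 × 10^7
[solution 2]/[solution 6] = (factor to solution 6)/(factor to solution 2) = 9.82 × 10^7/208.45 = 4.71 × 10^5

4.71 × 10^5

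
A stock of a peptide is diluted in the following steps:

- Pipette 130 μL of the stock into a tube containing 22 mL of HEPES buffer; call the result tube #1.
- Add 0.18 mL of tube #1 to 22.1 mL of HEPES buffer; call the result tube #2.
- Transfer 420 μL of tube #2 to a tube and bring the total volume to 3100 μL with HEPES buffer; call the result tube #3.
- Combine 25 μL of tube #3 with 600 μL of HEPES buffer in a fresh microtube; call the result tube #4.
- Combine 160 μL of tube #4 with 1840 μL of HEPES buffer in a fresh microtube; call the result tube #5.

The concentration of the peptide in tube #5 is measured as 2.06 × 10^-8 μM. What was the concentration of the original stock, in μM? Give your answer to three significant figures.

1.00 μM

Step 1: 130 μL + 22 mL = 22130 μL total → factor 22130/130 = 170.23
Step 2: 0.18 mL + 22.1 mL = 22.28 mL total → factor 22.28/0.18 = 123.78
Step 3: 420 μL brought to 3100 μL → factor 3100/420 = 7.381
Step 4: 25 μL + 600 μL = 625 μL total → factor 625/25 = 25
Step 5: 160 μL + 1840 μL = 2000 μL total → factor 2000/160 = 12.5
Overall dilution factor = 170.23 × 123.78 × 7.381 × 25 × 12.5 = 4.8601 × 10^7
Stock = 2.06 × 10^-8 μM × 4.8601 × 10^7 = 1.00 μM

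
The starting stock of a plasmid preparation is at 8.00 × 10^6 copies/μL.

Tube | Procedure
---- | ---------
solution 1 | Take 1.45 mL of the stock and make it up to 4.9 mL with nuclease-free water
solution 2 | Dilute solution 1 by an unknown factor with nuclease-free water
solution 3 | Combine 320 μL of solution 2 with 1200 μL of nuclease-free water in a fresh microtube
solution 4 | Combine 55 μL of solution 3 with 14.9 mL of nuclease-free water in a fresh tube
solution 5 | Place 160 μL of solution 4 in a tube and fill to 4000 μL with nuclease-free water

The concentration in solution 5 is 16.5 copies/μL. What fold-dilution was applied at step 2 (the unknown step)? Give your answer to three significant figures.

Step 1: 1.45 mL brought to 4.9 mL → factor 4.9/1.45 = 3.3793
Step 2: unknown factor x
Step 3: 320 μL + 1200 μL = 1520 μL total → factor 1520/320 = 4.75
Step 4: 55 μL + 14.9 mL = 14955 μL total → factor 14955/55 = 271.91
Step 5: 160 μL brought to 4000 μL → factor 4000/160 = 25
Product of known-step factors = 1.0912 × 10^5
Overall factor = 8.00 × 10^6 copies/μL / (16.5 copies/μL) = 4.8485 × 10^5
x = 4.8485 × 10^5 / 1.0912 × 10^5 = 4.44

4.44-fold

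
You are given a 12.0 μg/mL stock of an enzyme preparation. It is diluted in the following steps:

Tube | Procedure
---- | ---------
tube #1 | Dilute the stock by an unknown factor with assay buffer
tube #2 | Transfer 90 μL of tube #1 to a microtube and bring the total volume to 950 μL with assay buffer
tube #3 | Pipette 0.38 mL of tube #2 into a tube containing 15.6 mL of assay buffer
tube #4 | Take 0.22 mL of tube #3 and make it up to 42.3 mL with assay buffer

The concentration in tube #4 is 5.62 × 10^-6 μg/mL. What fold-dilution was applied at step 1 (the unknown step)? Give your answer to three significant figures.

Step 1: unknown factor x
Step 2: 90 μL brought to 950 μL → factor 950/90 = 10.556
Step 3: 0.38 mL + 15.6 mL = 15.98 mL total → factor 15.98/0.38 = 42.053
Step 4: 0.22 mL brought to 42.3 mL → factor 42.3/0.22 = 192.27
Product of known-step factors = 85348
Overall factor = 12.0 μg/mL / (5.62 × 10^-6 μg/mL) = 2.1352 × 10^6
x = 2.1352 × 10^6 / 85348 = 25.0

25.0-fold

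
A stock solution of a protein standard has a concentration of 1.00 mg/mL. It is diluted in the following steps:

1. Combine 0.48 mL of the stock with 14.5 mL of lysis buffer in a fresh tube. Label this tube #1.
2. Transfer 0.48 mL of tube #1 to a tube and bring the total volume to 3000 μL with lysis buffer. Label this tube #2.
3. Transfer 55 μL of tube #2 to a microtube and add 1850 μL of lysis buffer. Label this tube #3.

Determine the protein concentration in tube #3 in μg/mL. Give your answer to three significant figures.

0.148 μg/mL

Step 1: 0.48 mL + 14.5 mL = 14.98 mL total → factor 14.98/0.48 = 31.208
Step 2: 0.48 mL brought to 3000 μL → factor 3/0.48 = 6.25
Step 3: 55 μL + 1850 μL = 1905 μL total → factor 1905/55 = 34.636
Overall dilution factor = 31.208 × 6.25 × 34.636 = 6755.9
Final = 1.00 mg/mL / 6755.9 = 0.0001480 mg/mL = 0.148 μg/mL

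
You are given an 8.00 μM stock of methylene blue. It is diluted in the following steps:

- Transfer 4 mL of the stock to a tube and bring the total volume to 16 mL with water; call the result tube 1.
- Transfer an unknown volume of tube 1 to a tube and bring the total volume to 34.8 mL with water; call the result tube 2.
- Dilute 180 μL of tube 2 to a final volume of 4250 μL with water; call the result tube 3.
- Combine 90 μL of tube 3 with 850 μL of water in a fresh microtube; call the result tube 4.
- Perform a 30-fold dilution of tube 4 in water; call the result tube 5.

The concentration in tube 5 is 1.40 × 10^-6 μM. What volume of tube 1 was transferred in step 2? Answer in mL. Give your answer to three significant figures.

0.180 mL

Step 1: 4 mL brought to 16 mL → factor 16/4 = 4
Step 2: v brought to 34.8 mL → factor = 34.8 mL/v
Step 3: 180 μL brought to 4250 μL → factor 4250/180 = 23.611
Step 4: 90 μL + 850 μL = 940 μL total → factor 940/90 = 10.444
Step 5: 30-fold → factor 30
Product of known-step factors = 29593
Overall factor = 8.00 μM / (1.40 × 10^-6 μM) = 5.7143 × 10^6
Step-2 factor = 5.7143 × 10^6 / 29593 = 193.1
v = 34.8 mL / 193.1 = 0.180 mL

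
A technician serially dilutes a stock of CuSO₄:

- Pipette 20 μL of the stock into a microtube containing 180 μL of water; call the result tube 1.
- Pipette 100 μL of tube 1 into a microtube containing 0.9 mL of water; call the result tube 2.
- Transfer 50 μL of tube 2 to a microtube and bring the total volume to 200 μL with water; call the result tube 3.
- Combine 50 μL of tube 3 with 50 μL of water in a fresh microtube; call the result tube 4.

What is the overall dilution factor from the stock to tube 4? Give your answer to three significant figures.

Step 1: 20 μL + 180 μL = 200 μL total → factor 200/20 = 10
Step 2: 100 μL + 0.9 mL = 1000 μL total → factor 1000/100 = 10
Step 3: 50 μL brought to 200 μL → factor 200/50 = 4
Step 4: 50 μL + 50 μL = 100 μL total → factor 100/50 = 2
Overall dilution factor = 10 × 10 × 4 × 2 = 800

800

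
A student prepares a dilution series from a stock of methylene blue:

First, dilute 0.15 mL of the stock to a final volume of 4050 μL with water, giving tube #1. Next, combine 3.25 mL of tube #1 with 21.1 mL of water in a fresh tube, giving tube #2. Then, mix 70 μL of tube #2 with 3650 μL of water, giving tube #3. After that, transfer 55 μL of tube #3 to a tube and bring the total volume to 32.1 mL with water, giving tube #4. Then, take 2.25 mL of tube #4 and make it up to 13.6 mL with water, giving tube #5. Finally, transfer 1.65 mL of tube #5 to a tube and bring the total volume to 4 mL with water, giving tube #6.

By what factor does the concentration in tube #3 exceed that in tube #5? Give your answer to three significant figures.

Step 1: 0.15 mL brought to 4050 μL → factor 4.05/0.15 = 27
Step 2: 3.25 mL + 21.1 mL = 24.35 mL total → factor 24.35/3.25 = 7.4923
Step 3: 70 μL + 3650 μL = 3720 μL total → factor 3720/70 = 53.143
Step 4: 55 μL brought to 32.1 mL → factor 32100/55 = 583.64
Step 5: 2.25 mL brought to 13.6 mL → factor 13.6/2.25 = 6.0444
Dilution factor to tube #3 = 10750; to tube #5 = 3.7925 × 10^7
[tube #3]/[tube #5] = (factor to tube #5)/(factor to tube #3) = 3.7925 × 10^7/10750 = 3.53 × 10^3

3.53 × 10^3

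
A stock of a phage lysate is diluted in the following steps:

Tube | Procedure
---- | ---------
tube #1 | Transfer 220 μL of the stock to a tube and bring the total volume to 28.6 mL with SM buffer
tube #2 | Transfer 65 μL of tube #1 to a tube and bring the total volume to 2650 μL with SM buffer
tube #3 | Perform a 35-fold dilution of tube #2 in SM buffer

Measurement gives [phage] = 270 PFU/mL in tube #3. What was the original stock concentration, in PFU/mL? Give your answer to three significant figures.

Step 1: 220 μL brought to 28.6 mL → factor 28600/220 = 130
Step 2: 65 μL brought to 2650 μL → factor 2650/65 = 40.769
Step 3: 35-fold → factor 35
Overall dilution factor = 130 × 40.769 × 35 = 1.855 × 10^5
Stock = 270 PFU/mL × 1.855 × 10^5 = 5.01 × 10^7 PFU/mL

5.01 × 10^7 PFU/mL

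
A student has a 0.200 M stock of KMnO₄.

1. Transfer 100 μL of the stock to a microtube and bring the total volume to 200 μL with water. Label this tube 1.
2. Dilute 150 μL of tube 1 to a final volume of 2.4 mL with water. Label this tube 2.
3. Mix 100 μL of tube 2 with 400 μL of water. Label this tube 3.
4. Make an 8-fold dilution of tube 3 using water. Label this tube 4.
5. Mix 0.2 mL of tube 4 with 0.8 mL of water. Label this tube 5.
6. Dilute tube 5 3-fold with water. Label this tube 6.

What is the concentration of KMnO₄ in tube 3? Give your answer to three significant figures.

Step 1: 100 μL brought to 200 μL → factor 200/100 = 2
Step 2: 150 μL brought to 2.4 mL → factor 2400/150 = 16
Step 3: 100 μL + 400 μL = 500 μL total → factor 500/100 = 5
Dilution factor through tube 3 = 2 × 16 × 5 = 160
[tube 3] = 0.200 M / 160 = 0.00125 M

0.00125 M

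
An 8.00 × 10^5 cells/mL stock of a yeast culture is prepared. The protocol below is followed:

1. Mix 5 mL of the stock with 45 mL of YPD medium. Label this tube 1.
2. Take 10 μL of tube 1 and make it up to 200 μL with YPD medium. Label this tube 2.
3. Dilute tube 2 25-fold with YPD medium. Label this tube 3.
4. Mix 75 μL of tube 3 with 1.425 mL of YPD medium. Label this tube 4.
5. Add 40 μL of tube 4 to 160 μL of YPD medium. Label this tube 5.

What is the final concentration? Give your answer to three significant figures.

1.60 cells/mL

Step 1: 5 mL + 45 mL = 50 mL total → factor 50/5 = 10
Step 2: 10 μL brought to 200 μL → factor 200/10 = 20
Step 3: 25-fold → factor 25
Step 4: 75 μL + 1.425 mL = 1500 μL total → factor 1500/75 = 20
Step 5: 40 μL + 160 μL = 200 μL total → factor 200/40 = 5
Overall dilution factor = 10 × 20 × 25 × 20 × 5 = 5 × 10^5
Final = 8.00 × 10^5 cells/mL / 5 × 10^5 = 1.60 cells/mL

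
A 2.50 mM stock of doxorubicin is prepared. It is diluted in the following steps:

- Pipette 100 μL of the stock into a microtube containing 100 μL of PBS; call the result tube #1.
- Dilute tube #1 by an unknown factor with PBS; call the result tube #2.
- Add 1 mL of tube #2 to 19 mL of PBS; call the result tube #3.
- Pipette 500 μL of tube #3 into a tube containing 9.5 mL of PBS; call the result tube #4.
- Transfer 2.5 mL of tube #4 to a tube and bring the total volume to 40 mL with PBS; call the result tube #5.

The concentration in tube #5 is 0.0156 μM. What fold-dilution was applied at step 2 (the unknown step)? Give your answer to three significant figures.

Step 1: 100 μL + 100 μL = 200 μL total → factor 200/100 = 2
Step 2: unknown factor x
Step 3: 1 mL + 19 mL = 20 mL total → factor 20/1 = 20
Step 4: 500 μL + 9.5 mL = 10000 μL total → factor 10000/500 = 20
Step 5: 2.5 mL brought to 40 mL → factor 40/2.5 = 16
Product of known-step factors = 12800
Overall factor = 2.50 mM / (0.0156 μM) = 1.6026 × 10^5
x = 1.6026 × 10^5 / 12800 = 12.5

12.5-fold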